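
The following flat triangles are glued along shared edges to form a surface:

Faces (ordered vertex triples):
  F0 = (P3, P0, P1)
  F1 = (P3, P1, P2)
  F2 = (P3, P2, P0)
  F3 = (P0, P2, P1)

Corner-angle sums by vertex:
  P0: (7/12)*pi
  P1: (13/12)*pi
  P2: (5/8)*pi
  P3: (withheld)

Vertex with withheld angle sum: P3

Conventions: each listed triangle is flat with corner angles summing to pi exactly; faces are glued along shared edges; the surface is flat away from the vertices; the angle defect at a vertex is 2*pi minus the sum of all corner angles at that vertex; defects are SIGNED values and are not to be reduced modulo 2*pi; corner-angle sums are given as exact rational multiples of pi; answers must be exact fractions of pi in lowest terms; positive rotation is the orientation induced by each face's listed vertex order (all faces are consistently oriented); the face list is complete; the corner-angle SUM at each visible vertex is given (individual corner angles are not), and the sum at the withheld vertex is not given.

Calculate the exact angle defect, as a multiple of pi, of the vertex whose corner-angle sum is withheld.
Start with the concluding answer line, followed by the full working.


Answer: defect(P3) = (7/24)*pi

V = 4, E = 6, F = 4; chi = V - E + F = 2
Gauss-Bonnet: total defect = 2*pi*chi = 4*pi; visible defects sum to (89/24)*pi


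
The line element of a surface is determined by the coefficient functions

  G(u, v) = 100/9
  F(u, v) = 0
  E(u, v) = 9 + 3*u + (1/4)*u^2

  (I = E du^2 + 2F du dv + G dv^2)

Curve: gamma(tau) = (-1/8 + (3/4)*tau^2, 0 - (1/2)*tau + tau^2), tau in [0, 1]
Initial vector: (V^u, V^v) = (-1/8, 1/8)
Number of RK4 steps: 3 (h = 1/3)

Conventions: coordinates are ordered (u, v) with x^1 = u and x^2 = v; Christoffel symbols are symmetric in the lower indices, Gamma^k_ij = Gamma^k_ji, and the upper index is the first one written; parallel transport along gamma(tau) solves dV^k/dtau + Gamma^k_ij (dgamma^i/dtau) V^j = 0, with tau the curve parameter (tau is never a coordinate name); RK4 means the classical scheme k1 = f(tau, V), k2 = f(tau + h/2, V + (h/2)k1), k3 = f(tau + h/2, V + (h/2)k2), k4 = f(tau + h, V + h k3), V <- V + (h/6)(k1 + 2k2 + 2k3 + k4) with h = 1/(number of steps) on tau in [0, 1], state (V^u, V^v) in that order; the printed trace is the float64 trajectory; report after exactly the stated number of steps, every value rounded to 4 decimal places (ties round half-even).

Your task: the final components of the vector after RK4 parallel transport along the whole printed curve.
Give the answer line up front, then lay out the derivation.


Answer: V^u = -0.1108, V^v = 0.1250

gamma'(tau) = ((3/2)*tau, -1/2 + 2*tau); f(tau, V)^k = -Gamma^k_ij(gamma(tau)) gamma'^i(tau) V^j; h = 1/3; intermediate values shown to 6 dp
curve data and Christoffel symbols at the stage parameters:
  tau = 0.000000: gamma = (-0.125000, 0.000000), gamma' = (0.000000, -0.500000); Gamma_uuu = 0.170213, Gamma_uuv = 0.000000, Gamma_uvv = 0.000000, Gamma_vuu = 0.000000, Gamma_vuv = 0.000000, Gamma_vvv = 0.000000
  tau = 0.166667: gamma = (-0.104167, -0.055556), gamma' = (0.250000, -0.166667); Gamma_uuu = 0.169611, Gamma_uuv = 0.000000, Gamma_uvv = 0.000000, Gamma_vuu = 0.000000, Gamma_vuv = 0.000000, Gamma_vvv = 0.000000
  tau = 0.333333: gamma = (-0.041667, -0.055556), gamma' = (0.500000, 0.166667); Gamma_uuu = 0.167832, Gamma_uuv = 0.000000, Gamma_uvv = 0.000000, Gamma_vuu = 0.000000, Gamma_vuv = 0.000000, Gamma_vvv = 0.000000
  tau = 0.500000: gamma = (0.062500, 0.000000), gamma' = (0.750000, 0.500000); Gamma_uuu = 0.164948, Gamma_uuv = 0.000000, Gamma_uvv = 0.000000, Gamma_vuu = 0.000000, Gamma_vuv = 0.000000, Gamma_vvv = 0.000000
  tau = 0.666667: gamma = (0.208333, 0.111111), gamma' = (1.000000, 0.833333); Gamma_uuu = 0.161074, Gamma_uuv = 0.000000, Gamma_uvv = 0.000000, Gamma_vuu = 0.000000, Gamma_vuv = 0.000000, Gamma_vvv = 0.000000
  tau = 0.833333: gamma = (0.395833, 0.277778), gamma' = (1.250000, 1.166667); Gamma_uuu = 0.156352, Gamma_uuv = 0.000000, Gamma_uvv = 0.000000, Gamma_vuu = 0.000000, Gamma_vuv = 0.000000, Gamma_vvv = 0.000000
  tau = 1.000000: gamma = (0.625000, 0.500000), gamma' = (1.500000, 1.500000); Gamma_uuu = 0.150943, Gamma_uuv = 0.000000, Gamma_uvv = 0.000000, Gamma_vuu = 0.000000, Gamma_vuv = 0.000000, Gamma_vvv = 0.000000
step 0: V^u = -0.1250, V^v = 0.1250
step 1: k1 = (0.000000, 0.000000), k2 = (0.005300, 0.000000), k3 = (0.005263, 0.000000), k4 = (0.010342, 0.000000); V <- V + (h/6)(k1 + 2k2 + 2k3 + k4): V^u = -0.1233, V^v = 0.1250
step 2: k1 = (0.010343, 0.000000), k2 = (0.015034, 0.000000), k3 = (0.014938, 0.000000), k4 = (0.019051, 0.000000); V <- V + (h/6)(k1 + 2k2 + 2k3 + k4): V^u = -0.1183, V^v = 0.1250
step 3: k1 = (0.019053, 0.000000), k2 = (0.022498, 0.000000), k3 = (0.022385, 0.000000), k4 = (0.025093, 0.000000); V <- V + (h/6)(k1 + 2k2 + 2k3 + k4): V^u = -0.1108, V^v = 0.1250


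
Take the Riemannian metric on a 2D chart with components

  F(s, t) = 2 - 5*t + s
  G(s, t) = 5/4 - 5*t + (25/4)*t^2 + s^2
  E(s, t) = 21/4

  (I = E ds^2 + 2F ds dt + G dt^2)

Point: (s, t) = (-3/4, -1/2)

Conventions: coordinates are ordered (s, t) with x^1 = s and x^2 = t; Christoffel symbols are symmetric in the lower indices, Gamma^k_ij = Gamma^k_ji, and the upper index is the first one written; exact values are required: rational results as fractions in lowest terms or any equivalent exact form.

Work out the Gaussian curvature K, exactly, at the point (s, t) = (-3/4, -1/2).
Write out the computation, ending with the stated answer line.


E = 21/4, F = 15/4, G = 47/8, EG - F^2 = 537/32 at the point
E_s = 0, E_t = 0, F_s = 1, F_t = -5, G_s = -3/2, G_t = -45/4
E_tt = 0, F_st = 0, G_ss = 2
Compute both Brioschi determinants and normalise by (EG - F^2)^2.
M1 = [[-E_tt/2 + F_st - G_ss/2, E_s/2, F_s - E_t/2], [F_t - G_s/2, E, F], [G_t/2, F, G]] = [[-1, 0, 1], [-17/4, 21/4, 15/4], [-45/8, 15/4, 47/8]]; det M1 = -51/16
M2 = [[0, E_t/2, G_s/2], [E_t/2, E, F], [G_s/2, F, G]] = [[0, 0, -3/4], [0, 21/4, 15/4], [-3/4, 15/4, 47/8]]; det M2 = -189/64
det M1 - det M2 = -15/64; K = -15/64 / (537/32)^2 = -80/96123

Answer: K = -80/96123


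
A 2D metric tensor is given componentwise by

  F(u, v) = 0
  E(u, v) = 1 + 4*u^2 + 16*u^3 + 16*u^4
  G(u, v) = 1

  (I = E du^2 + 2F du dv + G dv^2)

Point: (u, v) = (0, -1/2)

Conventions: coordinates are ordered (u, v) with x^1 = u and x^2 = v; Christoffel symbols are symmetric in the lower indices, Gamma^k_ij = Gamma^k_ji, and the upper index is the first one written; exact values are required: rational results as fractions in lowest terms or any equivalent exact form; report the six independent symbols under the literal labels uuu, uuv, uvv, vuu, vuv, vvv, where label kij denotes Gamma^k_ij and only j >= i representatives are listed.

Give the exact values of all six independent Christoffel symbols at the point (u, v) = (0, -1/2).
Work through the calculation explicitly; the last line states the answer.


E = 1, F = 0, G = 1 at the point
E_u = 0, E_v = 0, F_u = 0, F_v = 0, G_u = 0, G_v = 0
EG - F^2 = 1;  g^inv = (1) * [[1, 0], [0, 1]]
first-kind symbols [ij,l] = (1/2)(d_i g_jl + d_j g_il - d_l g_ij): [uu,u] = E_u/2 = 0, [uu,v] = F_u - E_v/2 = 0, [uv,u] = E_v/2 = 0, [uv,v] = G_u/2 = 0, [vv,u] = F_v - G_u/2 = 0, [vv,v] = G_v/2 = 0
Gamma^u_ij = (G*[ij,u] - F*[ij,v])/(EG - F^2), Gamma^v_ij = (E*[ij,v] - F*[ij,u])/(EG - F^2)

Answer: Gamma_uuu = 0, Gamma_uuv = 0, Gamma_uvv = 0, Gamma_vuu = 0, Gamma_vuv = 0, Gamma_vvv = 0


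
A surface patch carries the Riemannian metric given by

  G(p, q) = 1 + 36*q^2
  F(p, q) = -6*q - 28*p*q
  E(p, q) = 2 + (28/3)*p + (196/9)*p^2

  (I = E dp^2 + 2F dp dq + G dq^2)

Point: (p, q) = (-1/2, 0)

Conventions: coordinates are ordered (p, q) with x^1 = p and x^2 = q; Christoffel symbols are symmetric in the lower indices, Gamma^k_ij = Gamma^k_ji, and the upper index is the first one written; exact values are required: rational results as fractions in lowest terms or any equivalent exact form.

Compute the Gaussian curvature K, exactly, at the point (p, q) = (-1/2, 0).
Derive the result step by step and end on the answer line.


E = 25/9, F = 0, G = 1, EG - F^2 = 25/9 at the point
E_p = -112/9, E_q = 0, F_p = 0, F_q = 8, G_p = 0, G_q = 0
E_qq = 0, F_pq = -28, G_pp = 0
Evaluate Brioschi's two determinant matrices M1, M2 and divide by (EG - F^2)^2.
M1 = [[-E_qq/2 + F_pq - G_pp/2, E_p/2, F_p - E_q/2], [F_q - G_p/2, E, F], [G_q/2, F, G]] = [[-28, -56/9, 0], [8, 25/9, 0], [0, 0, 1]]; det M1 = -28
M2 = [[0, E_q/2, G_p/2], [E_q/2, E, F], [G_p/2, F, G]] = [[0, 0, 0], [0, 25/9, 0], [0, 0, 1]]; det M2 = 0
det M1 - det M2 = -28; K = -28 / (25/9)^2 = -2268/625

Answer: K = -2268/625


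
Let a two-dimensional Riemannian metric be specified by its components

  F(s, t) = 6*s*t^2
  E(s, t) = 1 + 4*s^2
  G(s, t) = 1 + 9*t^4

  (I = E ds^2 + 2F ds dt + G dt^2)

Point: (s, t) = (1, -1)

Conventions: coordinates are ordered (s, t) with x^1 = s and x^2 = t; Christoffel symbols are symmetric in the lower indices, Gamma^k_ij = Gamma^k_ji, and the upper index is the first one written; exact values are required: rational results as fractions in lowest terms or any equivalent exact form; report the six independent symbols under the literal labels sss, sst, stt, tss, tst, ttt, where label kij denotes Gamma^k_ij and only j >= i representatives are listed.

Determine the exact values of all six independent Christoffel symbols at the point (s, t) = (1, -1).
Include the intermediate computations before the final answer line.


E = 5, F = 6, G = 10 at the point
E_s = 8, E_t = 0, F_s = 6, F_t = -12, G_s = 0, G_t = -36
EG - F^2 = 14;  g^inv = (1/14) * [[10, -6], [-6, 5]]
first-kind symbols [ij,l] = (1/2)(d_i g_jl + d_j g_il - d_l g_ij): [ss,s] = E_s/2 = 4, [ss,t] = F_s - E_t/2 = 6, [st,s] = E_t/2 = 0, [st,t] = G_s/2 = 0, [tt,s] = F_t - G_s/2 = -12, [tt,t] = G_t/2 = -18
Gamma^s_ij = (G*[ij,s] - F*[ij,t])/(EG - F^2), Gamma^t_ij = (E*[ij,t] - F*[ij,s])/(EG - F^2)

Answer: Gamma_sss = 2/7, Gamma_sst = 0, Gamma_stt = -6/7, Gamma_tss = 3/7, Gamma_tst = 0, Gamma_ttt = -9/7


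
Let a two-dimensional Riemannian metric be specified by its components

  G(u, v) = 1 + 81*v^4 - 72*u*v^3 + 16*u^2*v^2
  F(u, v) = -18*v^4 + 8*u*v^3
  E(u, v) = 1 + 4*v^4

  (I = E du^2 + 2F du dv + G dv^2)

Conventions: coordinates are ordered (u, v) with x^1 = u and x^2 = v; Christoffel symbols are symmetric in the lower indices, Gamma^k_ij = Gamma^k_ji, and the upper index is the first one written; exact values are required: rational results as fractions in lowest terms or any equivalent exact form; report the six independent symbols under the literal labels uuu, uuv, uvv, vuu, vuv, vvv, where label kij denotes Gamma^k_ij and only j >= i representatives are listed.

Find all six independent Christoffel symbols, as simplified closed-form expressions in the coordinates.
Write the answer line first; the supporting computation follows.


Answer: Gamma_uuu = 0, Gamma_uuv = 8*v^3/(16*u^2*v^2 - 72*u*v^3 + 85*v^4 + 1), Gamma_uvv = (8*u*v^2 - 36*v^3)/(16*u^2*v^2 - 72*u*v^3 + 85*v^4 + 1), Gamma_vuu = 0, Gamma_vuv = (16*u*v^2 - 36*v^3)/(16*u^2*v^2 - 72*u*v^3 + 85*v^4 + 1), Gamma_vvv = (16*u^2*v - 108*u*v^2 + 162*v^3)/(16*u^2*v^2 - 72*u*v^3 + 85*v^4 + 1)

E = 1 + 4*v^4; F = -18*v^4 + 8*u*v^3; G = 1 + 81*v^4 - 72*u*v^3 + 16*u^2*v^2
Gamma^k_ij = (1/2) g^{kl} (d_i g_jl + d_j g_il - d_l g_ij), with g^inv = (1/(EG-F^2)) [[G, -F], [-F, E]]
first partials: E_u = 0, E_v = 16*v^3, F_u = 8*v^3, F_v = -72*v^3 + 24*u*v^2, G_u = -72*v^3 + 32*u*v^2, G_v = 324*v^3 - 216*u*v^2 + 32*u^2*v
D = EG - F^2 = 1 + 85*v^4 - 72*u*v^3 + 16*u^2*v^2
expanded: Gamma^u_uu = (G E_u - 2F F_u + F E_v)/(2D), Gamma^u_uv = (G E_v - F G_u)/(2D), Gamma^u_vv = (2G F_v - G G_u - F G_v)/(2D), Gamma^v_uu = (2E F_u - E E_v - F E_u)/(2D), Gamma^v_uv = (E G_u - F E_v)/(2D), Gamma^v_vv = (E G_v - 2F F_v + F G_u)/(2D); substitute and cancel common factors


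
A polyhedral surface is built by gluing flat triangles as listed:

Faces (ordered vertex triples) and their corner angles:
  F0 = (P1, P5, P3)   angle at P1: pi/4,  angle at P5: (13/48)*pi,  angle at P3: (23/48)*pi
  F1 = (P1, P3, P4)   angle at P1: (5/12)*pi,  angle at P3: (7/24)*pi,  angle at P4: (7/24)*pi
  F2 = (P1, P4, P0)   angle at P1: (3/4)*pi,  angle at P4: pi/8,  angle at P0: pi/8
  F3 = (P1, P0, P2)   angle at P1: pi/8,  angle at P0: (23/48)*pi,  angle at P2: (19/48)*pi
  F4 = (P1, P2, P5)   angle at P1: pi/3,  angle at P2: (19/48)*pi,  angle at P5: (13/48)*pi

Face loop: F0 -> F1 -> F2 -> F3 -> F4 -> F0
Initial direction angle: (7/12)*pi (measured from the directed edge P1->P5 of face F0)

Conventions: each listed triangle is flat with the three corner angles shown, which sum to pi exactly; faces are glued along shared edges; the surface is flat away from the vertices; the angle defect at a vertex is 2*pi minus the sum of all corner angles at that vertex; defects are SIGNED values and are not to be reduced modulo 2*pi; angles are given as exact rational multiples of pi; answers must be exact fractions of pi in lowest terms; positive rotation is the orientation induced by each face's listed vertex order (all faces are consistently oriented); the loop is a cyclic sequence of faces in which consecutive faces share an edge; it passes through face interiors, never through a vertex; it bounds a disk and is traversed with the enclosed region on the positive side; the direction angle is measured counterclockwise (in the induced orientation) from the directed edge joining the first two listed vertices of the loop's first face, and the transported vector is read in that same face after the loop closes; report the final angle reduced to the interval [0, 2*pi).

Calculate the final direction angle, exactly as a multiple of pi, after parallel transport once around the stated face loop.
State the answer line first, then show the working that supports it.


Answer: final direction angle = (17/24)*pi

enclosed vertex P1: corner angles sum to (15/8)*pi, defect = 2*pi - (15/8)*pi = pi/8
summing the enclosed defects onto the initial angle, mod 2*pi in the induced orientation:
final angle = (7/12)*pi + pi/8 = (17/24)*pi (mod 2*pi)


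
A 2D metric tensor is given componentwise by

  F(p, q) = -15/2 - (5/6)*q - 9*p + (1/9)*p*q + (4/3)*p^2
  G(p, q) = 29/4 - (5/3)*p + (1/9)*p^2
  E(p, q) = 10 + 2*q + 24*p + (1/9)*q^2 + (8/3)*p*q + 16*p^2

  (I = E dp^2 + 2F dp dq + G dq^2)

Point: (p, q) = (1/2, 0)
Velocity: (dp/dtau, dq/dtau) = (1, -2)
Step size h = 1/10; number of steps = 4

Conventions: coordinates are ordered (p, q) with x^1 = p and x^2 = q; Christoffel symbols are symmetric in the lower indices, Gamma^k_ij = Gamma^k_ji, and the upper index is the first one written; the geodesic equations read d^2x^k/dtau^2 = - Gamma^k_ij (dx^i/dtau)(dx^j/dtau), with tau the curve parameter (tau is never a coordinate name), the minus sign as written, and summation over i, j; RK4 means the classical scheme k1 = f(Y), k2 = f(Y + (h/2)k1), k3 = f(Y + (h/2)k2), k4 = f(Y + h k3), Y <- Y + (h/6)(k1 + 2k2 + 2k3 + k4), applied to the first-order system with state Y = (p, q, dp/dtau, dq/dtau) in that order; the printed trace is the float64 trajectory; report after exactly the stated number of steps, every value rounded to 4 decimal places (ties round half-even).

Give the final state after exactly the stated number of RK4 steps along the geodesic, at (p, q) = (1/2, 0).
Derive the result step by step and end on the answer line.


f(Y) = (dp/dtau, dq/dtau, -Gamma^p_ij Y'^i Y'^j, -Gamma^q_ij Y'^i Y'^j) with the Gammas evaluated at the stage position; h = 0.100000; intermediate values shown to 6 dp
step 0: p = 0.5000, q = 0.0000, dp/dtau = 1.0000, dq/dtau = -2.0000
step 1:
  k1: at (p, q) = (0.500000, 0.000000), (dp/dtau, dq/dtau) = (1.000000, -2.000000); Gamma_ppp = 0.636042, Gamma_ppq = 0.053004, Gamma_pqq = 0.000000, Gamma_qpp = -0.296820, Gamma_qpq = -0.024735, Gamma_qqq = 0.000000; k1 = (1.000000, -2.000000, -0.424028, 0.197880)
  k2: at (p, q) = (0.550000, -0.100000), (dp/dtau, dq/dtau) = (0.978799, -1.990106); Gamma_ppp = 0.625100, Gamma_ppq = 0.052092, Gamma_pqq = 0.000000, Gamma_qpp = -0.280287, Gamma_qpq = -0.023357, Gamma_qqq = 0.000000; k2 = (0.978799, -1.990106, -0.395935, 0.177532)
  k3: at (p, q) = (0.548940, -0.099505), (dp/dtau, dq/dtau) = (0.980203, -1.991123); Gamma_ppp = 0.625372, Gamma_ppq = 0.052114, Gamma_pqq = 0.000000, Gamma_qpp = -0.280673, Gamma_qpq = -0.023389, Gamma_qqq = 0.000000; k3 = (0.980203, -1.991123, -0.397433, 0.178372)
  k4: at (p, q) = (0.598020, -0.199112), (dp/dtau, dq/dtau) = (0.960257, -1.982163); Gamma_ppp = 0.614690, Gamma_ppq = 0.051224, Gamma_pqq = 0.000000, Gamma_qpp = -0.265541, Gamma_qpq = -0.022128, Gamma_qqq = 0.000000; k4 = (0.960257, -1.982163, -0.371803, 0.160616)
  Y <- Y + (h/6)(k1 + 2k2 + 2k3 + k4): p = 0.5980, q = -0.1991, dp/dtau = 0.9603, dq/dtau = -1.9822
step 2:
  k1: at (p, q) = (0.597971, -0.199077), (dp/dtau, dq/dtau) = (0.960291, -1.982162); Gamma_ppp = 0.614702, Gamma_ppq = 0.051225, Gamma_pqq = 0.000000, Gamma_qpp = -0.265557, Gamma_qpq = -0.022130, Gamma_qqq = 0.000000; k1 = (0.960291, -1.982162, -0.371843, 0.160640)
  k2: at (p, q) = (0.645986, -0.298185), (dp/dtau, dq/dtau) = (0.941698, -1.974130); Gamma_ppp = 0.604358, Gamma_ppq = 0.050363, Gamma_pqq = 0.000000, Gamma_qpp = -0.251755, Gamma_qpq = -0.020980, Gamma_qqq = 0.000000; k2 = (0.941698, -1.974130, -0.348689, 0.145251)
  k3: at (p, q) = (0.645056, -0.297784), (dp/dtau, dq/dtau) = (0.942856, -1.974899); Gamma_ppp = 0.604594, Gamma_ppq = 0.050383, Gamma_pqq = 0.000000, Gamma_qpp = -0.252052, Gamma_qpq = -0.021004, Gamma_qqq = 0.000000; k3 = (0.942856, -1.974899, -0.349840, 0.145846)
  k4: at (p, q) = (0.692257, -0.396567), (dp/dtau, dq/dtau) = (0.925307, -1.967577); Gamma_ppp = 0.594549, Gamma_ppq = 0.049546, Gamma_pqq = 0.000000, Gamma_qpp = -0.239351, Gamma_qpq = -0.019946, Gamma_qqq = 0.000000; k4 = (0.925307, -1.967577, -0.328641, 0.132303)
  Y <- Y + (h/6)(k1 + 2k2 + 2k3 + k4): p = 0.6922, q = -0.3965, dp/dtau = 0.9253, dq/dtau = -1.9676
step 3:
  k1: at (p, q) = (0.692216, -0.396540), (dp/dtau, dq/dtau) = (0.925332, -1.967576); Gamma_ppp = 0.594559, Gamma_ppq = 0.049547, Gamma_pqq = 0.000000, Gamma_qpp = -0.239362, Gamma_qpq = -0.019947, Gamma_qqq = 0.000000; k1 = (0.925332, -1.967576, -0.328670, 0.132318)
  k2: at (p, q) = (0.738483, -0.494919), (dp/dtau, dq/dtau) = (0.908898, -1.960960); Gamma_ppp = 0.584864, Gamma_ppq = 0.048739, Gamma_pqq = 0.000000, Gamma_qpp = -0.227708, Gamma_qpq = -0.018976, Gamma_qqq = 0.000000; k2 = (0.908898, -1.960960, -0.309419, 0.120467)
  k3: at (p, q) = (0.737661, -0.494588), (dp/dtau, dq/dtau) = (0.909861, -1.961553); Gamma_ppp = 0.585068, Gamma_ppq = 0.048756, Gamma_pqq = 0.000000, Gamma_qpp = -0.227940, Gamma_qpq = -0.018995, Gamma_qqq = 0.000000; k3 = (0.909861, -1.961553, -0.310314, 0.120897)
  k4: at (p, q) = (0.783202, -0.592696), (dp/dtau, dq/dtau) = (0.894300, -1.955486); Gamma_ppp = 0.575679, Gamma_ppq = 0.047973, Gamma_pqq = 0.000000, Gamma_qpp = -0.217162, Gamma_qpq = -0.018097, Gamma_qqq = 0.000000; k4 = (0.894300, -1.955486, -0.292622, 0.110385)
  Y <- Y + (h/6)(k1 + 2k2 + 2k3 + k4): p = 0.7832, q = -0.5927, dp/dtau = 0.8943, dq/dtau = -1.9555
step 4:
  k1: at (p, q) = (0.783169, -0.592675), (dp/dtau, dq/dtau) = (0.894319, -1.955485); Gamma_ppp = 0.575687, Gamma_ppq = 0.047974, Gamma_pqq = 0.000000, Gamma_qpp = -0.217170, Gamma_qpq = -0.018098, Gamma_qqq = 0.000000; k1 = (0.894319, -1.955485, -0.292642, 0.110395)
  k2: at (p, q) = (0.827885, -0.690449), (dp/dtau, dq/dtau) = (0.879687, -1.949966); Gamma_ppp = 0.566638, Gamma_ppq = 0.047220, Gamma_pqq = 0.000000, Gamma_qpp = -0.207226, Gamma_qpq = -0.017269, Gamma_qqq = 0.000000; k2 = (0.879687, -1.949966, -0.276494, 0.101117)
  k3: at (p, q) = (0.827153, -0.690173), (dp/dtau, dq/dtau) = (0.880494, -1.950430); Gamma_ppp = 0.566814, Gamma_ppq = 0.047235, Gamma_pqq = 0.000000, Gamma_qpp = -0.207410, Gamma_qpq = -0.017284, Gamma_qqq = 0.000000; k3 = (0.880494, -1.950430, -0.277199, 0.101433)
  k4: at (p, q) = (0.871218, -0.787718), (dp/dtau, dq/dtau) = (0.866599, -1.945342); Gamma_ppp = 0.558062, Gamma_ppq = 0.046505, Gamma_pqq = 0.000000, Gamma_qpp = -0.198173, Gamma_qpq = -0.016514, Gamma_qqq = 0.000000; k4 = (0.866599, -1.945342, -0.262302, 0.093146)
  Y <- Y + (h/6)(k1 + 2k2 + 2k3 + k4): p = 0.8712, q = -0.7877, dp/dtau = 0.8666, dq/dtau = -1.9453

Answer: p = 0.8712, q = -0.7877, dp/dtau = 0.8666, dq/dtau = -1.9453


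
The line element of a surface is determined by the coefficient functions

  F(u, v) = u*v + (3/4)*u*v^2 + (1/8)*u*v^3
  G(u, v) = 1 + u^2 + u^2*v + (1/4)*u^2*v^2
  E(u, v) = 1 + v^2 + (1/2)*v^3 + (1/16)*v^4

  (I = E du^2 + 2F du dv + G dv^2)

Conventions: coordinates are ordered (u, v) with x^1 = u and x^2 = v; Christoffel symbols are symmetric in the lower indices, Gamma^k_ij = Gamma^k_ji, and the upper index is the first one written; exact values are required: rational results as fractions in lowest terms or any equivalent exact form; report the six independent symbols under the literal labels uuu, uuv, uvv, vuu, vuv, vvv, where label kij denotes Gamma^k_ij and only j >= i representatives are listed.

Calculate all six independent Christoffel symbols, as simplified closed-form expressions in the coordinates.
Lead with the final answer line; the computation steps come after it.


Answer: Gamma_uuu = 0, Gamma_uuv = (2*v^3 + 12*v^2 + 16*v)/(4*u^2*v^2 + 16*u^2*v + 16*u^2 + v^4 + 8*v^3 + 16*v^2 + 16), Gamma_uvv = (2*u*v^2 + 8*u*v)/(4*u^2*v^2 + 16*u^2*v + 16*u^2 + v^4 + 8*v^3 + 16*v^2 + 16), Gamma_vuu = 0, Gamma_vuv = (4*u*v^2 + 16*u*v + 16*u)/(4*u^2*v^2 + 16*u^2*v + 16*u^2 + v^4 + 8*v^3 + 16*v^2 + 16), Gamma_vvv = (4*u^2*v + 8*u^2)/(4*u^2*v^2 + 16*u^2*v + 16*u^2 + v^4 + 8*v^3 + 16*v^2 + 16)

E = 1 + v^2 + (1/2)*v^3 + (1/16)*v^4; F = u*v + (3/4)*u*v^2 + (1/8)*u*v^3; G = 1 + u^2 + u^2*v + (1/4)*u^2*v^2
Gamma^k_ij = (1/2) g^{kl} (d_i g_jl + d_j g_il - d_l g_ij), with g^inv = (1/(EG-F^2)) [[G, -F], [-F, E]]
first partials: E_u = 0, E_v = 2*v + (3/2)*v^2 + (1/4)*v^3, F_u = v + (3/4)*v^2 + (1/8)*v^3, F_v = u + (3/2)*u*v + (3/8)*u*v^2, G_u = 2*u + 2*u*v + (1/2)*u*v^2, G_v = u^2 + (1/2)*u^2*v
D = EG - F^2 = 1 + v^2 + u^2 + (1/2)*v^3 + u^2*v + (1/16)*v^4 + (1/4)*u^2*v^2
expanded: Gamma^u_uu = (G E_u - 2F F_u + F E_v)/(2D), Gamma^u_uv = (G E_v - F G_u)/(2D), Gamma^u_vv = (2G F_v - G G_u - F G_v)/(2D), Gamma^v_uu = (2E F_u - E E_v - F E_u)/(2D), Gamma^v_uv = (E G_u - F E_v)/(2D), Gamma^v_vv = (E G_v - 2F F_v + F G_u)/(2D); substitute and cancel common factors


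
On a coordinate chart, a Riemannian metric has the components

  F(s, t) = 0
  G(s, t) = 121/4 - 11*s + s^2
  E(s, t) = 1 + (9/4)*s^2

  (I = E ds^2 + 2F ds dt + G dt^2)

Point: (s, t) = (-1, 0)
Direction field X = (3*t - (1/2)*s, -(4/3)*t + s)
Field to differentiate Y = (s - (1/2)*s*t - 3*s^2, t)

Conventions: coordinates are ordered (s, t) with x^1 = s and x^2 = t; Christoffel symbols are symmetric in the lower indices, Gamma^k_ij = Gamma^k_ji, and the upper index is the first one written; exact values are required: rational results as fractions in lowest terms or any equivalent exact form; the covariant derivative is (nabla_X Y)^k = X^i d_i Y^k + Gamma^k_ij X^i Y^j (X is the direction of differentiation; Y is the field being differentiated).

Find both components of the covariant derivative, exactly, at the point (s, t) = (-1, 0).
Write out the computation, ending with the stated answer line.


E = 13/4, F = 0, G = 169/4 at the point
E_s = -9/2, E_t = 0, F_s = 0, F_t = 0, G_s = -13, G_t = 0
EG - F^2 = 2197/16;  g^inv = (16/2197) * [[169/4, 0], [0, 13/4]]
first-kind symbols [ij,l] = (1/2)(d_i g_jl + d_j g_il - d_l g_ij): [ss,s] = E_s/2 = -9/4, [ss,t] = F_s - E_t/2 = 0, [st,s] = E_t/2 = 0, [st,t] = G_s/2 = -13/2, [tt,s] = F_t - G_s/2 = 13/2, [tt,t] = G_t/2 = 0
Gamma^s_ij = (G*[ij,s] - F*[ij,t])/(EG - F^2), Gamma^t_ij = (E*[ij,t] - F*[ij,s])/(EG - F^2)
Gamma_sss = -9/13, Gamma_sst = 0, Gamma_stt = 2, Gamma_tss = 0, Gamma_tst = -2/13, Gamma_ttt = 0
X = (1/2, -1), Y = (-4, 0) at the point

Answer: (nabla_X Y)^s = 57/13, (nabla_X Y)^t = -21/13


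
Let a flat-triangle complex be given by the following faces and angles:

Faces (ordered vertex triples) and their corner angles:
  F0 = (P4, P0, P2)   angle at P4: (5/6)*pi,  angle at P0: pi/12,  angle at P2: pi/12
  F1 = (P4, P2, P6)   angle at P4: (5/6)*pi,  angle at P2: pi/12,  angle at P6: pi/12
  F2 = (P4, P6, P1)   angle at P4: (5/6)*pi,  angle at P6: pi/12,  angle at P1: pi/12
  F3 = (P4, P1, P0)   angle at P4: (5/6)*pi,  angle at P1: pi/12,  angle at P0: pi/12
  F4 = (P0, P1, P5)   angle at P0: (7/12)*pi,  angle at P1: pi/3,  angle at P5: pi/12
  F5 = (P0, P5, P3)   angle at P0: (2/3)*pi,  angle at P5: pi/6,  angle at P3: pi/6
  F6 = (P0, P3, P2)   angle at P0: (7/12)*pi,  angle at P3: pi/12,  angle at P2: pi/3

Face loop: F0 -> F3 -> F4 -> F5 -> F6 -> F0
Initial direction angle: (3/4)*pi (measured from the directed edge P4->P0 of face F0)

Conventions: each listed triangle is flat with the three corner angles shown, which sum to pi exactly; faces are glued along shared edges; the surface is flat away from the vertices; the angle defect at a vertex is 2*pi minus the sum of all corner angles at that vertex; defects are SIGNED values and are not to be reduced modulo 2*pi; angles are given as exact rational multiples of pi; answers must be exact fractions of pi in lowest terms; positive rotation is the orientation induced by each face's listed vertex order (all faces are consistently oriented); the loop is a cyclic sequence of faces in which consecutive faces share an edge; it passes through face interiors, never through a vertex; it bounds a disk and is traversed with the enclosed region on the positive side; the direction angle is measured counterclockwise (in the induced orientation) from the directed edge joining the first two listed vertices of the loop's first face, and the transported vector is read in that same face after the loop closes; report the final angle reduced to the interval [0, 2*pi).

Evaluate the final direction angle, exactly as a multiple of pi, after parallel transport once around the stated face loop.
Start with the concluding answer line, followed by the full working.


Answer: final direction angle = (3/4)*pi

enclosed vertex P0: corner angles sum to 2*pi, defect = 2*pi - 2*pi = 0
final direction = starting direction + enclosed defect total, reduced mod 2*pi (induced orientation)
final angle = (3/4)*pi + 0 = (3/4)*pi (mod 2*pi)


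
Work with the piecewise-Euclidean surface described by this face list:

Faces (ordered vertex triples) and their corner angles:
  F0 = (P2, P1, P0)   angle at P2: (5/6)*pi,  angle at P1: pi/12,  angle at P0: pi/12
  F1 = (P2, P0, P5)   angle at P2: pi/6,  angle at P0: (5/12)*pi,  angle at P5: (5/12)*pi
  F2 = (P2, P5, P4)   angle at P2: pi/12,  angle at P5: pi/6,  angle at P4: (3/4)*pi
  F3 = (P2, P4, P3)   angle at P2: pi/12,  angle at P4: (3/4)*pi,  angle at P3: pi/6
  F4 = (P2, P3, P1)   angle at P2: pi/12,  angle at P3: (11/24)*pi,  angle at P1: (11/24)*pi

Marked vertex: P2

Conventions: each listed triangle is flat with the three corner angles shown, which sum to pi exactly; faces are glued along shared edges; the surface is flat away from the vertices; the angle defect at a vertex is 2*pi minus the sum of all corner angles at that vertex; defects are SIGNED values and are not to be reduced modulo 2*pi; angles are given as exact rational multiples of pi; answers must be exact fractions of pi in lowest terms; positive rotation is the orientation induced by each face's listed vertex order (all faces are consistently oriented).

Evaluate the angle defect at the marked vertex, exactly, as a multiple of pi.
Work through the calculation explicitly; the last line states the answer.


Sum of corner angles at P2: (5/4)*pi
defect = 2*pi - (5/4)*pi

Answer: defect(P2) = (3/4)*pi


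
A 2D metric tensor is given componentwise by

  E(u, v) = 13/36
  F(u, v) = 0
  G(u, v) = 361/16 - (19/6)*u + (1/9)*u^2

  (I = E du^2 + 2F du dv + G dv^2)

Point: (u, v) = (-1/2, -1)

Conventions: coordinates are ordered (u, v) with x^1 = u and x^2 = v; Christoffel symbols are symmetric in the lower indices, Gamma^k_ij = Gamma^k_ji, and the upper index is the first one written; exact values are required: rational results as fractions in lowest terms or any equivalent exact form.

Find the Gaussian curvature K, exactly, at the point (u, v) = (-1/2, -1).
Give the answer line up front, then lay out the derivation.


Answer: K = 0

E = 13/36, F = 0, G = 3481/144, EG - F^2 = 45253/5184 at the point
E_u = 0, E_v = 0, F_u = 0, F_v = 0, G_u = -59/18, G_v = 0
E_vv = 0, F_uv = 0, G_uu = 2/9
Brioschi: K = (det M1 - det M2) / (EG - F^2)^2 with the standard first/second-derivative matrices M1, M2.
M1 = [[-E_vv/2 + F_uv - G_uu/2, E_u/2, F_u - E_v/2], [F_v - G_u/2, E, F], [G_v/2, F, G]] = [[-1/9, 0, 0], [59/36, 13/36, 0], [0, 0, 3481/144]]; det M1 = -45253/46656
M2 = [[0, E_v/2, G_u/2], [E_v/2, E, F], [G_u/2, F, G]] = [[0, 0, -59/36], [0, 13/36, 0], [-59/36, 0, 3481/144]]; det M2 = -45253/46656
det M1 - det M2 = 0; K = 0 / (45253/5184)^2 = 0


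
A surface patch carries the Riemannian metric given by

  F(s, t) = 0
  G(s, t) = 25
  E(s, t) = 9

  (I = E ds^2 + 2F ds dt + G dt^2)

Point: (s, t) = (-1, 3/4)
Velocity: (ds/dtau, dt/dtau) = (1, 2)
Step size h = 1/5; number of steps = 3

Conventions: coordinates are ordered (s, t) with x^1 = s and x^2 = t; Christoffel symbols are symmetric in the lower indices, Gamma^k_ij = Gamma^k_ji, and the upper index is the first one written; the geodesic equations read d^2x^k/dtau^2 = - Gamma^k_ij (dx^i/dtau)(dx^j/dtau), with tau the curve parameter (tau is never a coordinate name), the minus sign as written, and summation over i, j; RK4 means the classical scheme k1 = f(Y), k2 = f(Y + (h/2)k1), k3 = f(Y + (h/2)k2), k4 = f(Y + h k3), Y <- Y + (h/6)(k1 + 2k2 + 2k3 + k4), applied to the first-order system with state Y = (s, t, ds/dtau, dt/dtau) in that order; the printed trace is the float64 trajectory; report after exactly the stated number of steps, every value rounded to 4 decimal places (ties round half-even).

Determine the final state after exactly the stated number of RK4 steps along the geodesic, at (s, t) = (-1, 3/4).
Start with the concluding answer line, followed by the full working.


Answer: s = -0.4000, t = 1.9500, ds/dtau = 1.0000, dt/dtau = 2.0000

f(Y) = (ds/dtau, dt/dtau, -Gamma^s_ij Y'^i Y'^j, -Gamma^t_ij Y'^i Y'^j) with the Gammas evaluated at the stage position; h = 0.200000; intermediate values shown to 6 dp
step 0: s = -1.0000, t = 0.7500, ds/dtau = 1.0000, dt/dtau = 2.0000
step 1:
  k1: at (s, t) = (-1.000000, 0.750000), (ds/dtau, dt/dtau) = (1.000000, 2.000000); Gamma_sss = 0.000000, Gamma_sst = 0.000000, Gamma_stt = 0.000000, Gamma_tss = 0.000000, Gamma_tst = 0.000000, Gamma_ttt = 0.000000; k1 = (1.000000, 2.000000, 0.000000, 0.000000)
  k2: at (s, t) = (-0.900000, 0.950000), (ds/dtau, dt/dtau) = (1.000000, 2.000000); Gamma_sss = 0.000000, Gamma_sst = 0.000000, Gamma_stt = 0.000000, Gamma_tss = 0.000000, Gamma_tst = 0.000000, Gamma_ttt = 0.000000; k2 = (1.000000, 2.000000, 0.000000, 0.000000)
  k3: at (s, t) = (-0.900000, 0.950000), (ds/dtau, dt/dtau) = (1.000000, 2.000000); Gamma_sss = 0.000000, Gamma_sst = 0.000000, Gamma_stt = 0.000000, Gamma_tss = 0.000000, Gamma_tst = 0.000000, Gamma_ttt = 0.000000; k3 = (1.000000, 2.000000, 0.000000, 0.000000)
  k4: at (s, t) = (-0.800000, 1.150000), (ds/dtau, dt/dtau) = (1.000000, 2.000000); Gamma_sss = 0.000000, Gamma_sst = 0.000000, Gamma_stt = 0.000000, Gamma_tss = 0.000000, Gamma_tst = 0.000000, Gamma_ttt = 0.000000; k4 = (1.000000, 2.000000, 0.000000, 0.000000)
  Y <- Y + (h/6)(k1 + 2k2 + 2k3 + k4): s = -0.8000, t = 1.1500, ds/dtau = 1.0000, dt/dtau = 2.0000
step 2:
  k1: at (s, t) = (-0.800000, 1.150000), (ds/dtau, dt/dtau) = (1.000000, 2.000000); Gamma_sss = 0.000000, Gamma_sst = 0.000000, Gamma_stt = 0.000000, Gamma_tss = 0.000000, Gamma_tst = 0.000000, Gamma_ttt = 0.000000; k1 = (1.000000, 2.000000, 0.000000, 0.000000)
  k2: at (s, t) = (-0.700000, 1.350000), (ds/dtau, dt/dtau) = (1.000000, 2.000000); Gamma_sss = 0.000000, Gamma_sst = 0.000000, Gamma_stt = 0.000000, Gamma_tss = 0.000000, Gamma_tst = 0.000000, Gamma_ttt = 0.000000; k2 = (1.000000, 2.000000, 0.000000, 0.000000)
  k3: at (s, t) = (-0.700000, 1.350000), (ds/dtau, dt/dtau) = (1.000000, 2.000000); Gamma_sss = 0.000000, Gamma_sst = 0.000000, Gamma_stt = 0.000000, Gamma_tss = 0.000000, Gamma_tst = 0.000000, Gamma_ttt = 0.000000; k3 = (1.000000, 2.000000, 0.000000, 0.000000)
  k4: at (s, t) = (-0.600000, 1.550000), (ds/dtau, dt/dtau) = (1.000000, 2.000000); Gamma_sss = 0.000000, Gamma_sst = 0.000000, Gamma_stt = 0.000000, Gamma_tss = 0.000000, Gamma_tst = 0.000000, Gamma_ttt = 0.000000; k4 = (1.000000, 2.000000, 0.000000, 0.000000)
  Y <- Y + (h/6)(k1 + 2k2 + 2k3 + k4): s = -0.6000, t = 1.5500, ds/dtau = 1.0000, dt/dtau = 2.0000
step 3:
  k1: at (s, t) = (-0.600000, 1.550000), (ds/dtau, dt/dtau) = (1.000000, 2.000000); Gamma_sss = 0.000000, Gamma_sst = 0.000000, Gamma_stt = 0.000000, Gamma_tss = 0.000000, Gamma_tst = 0.000000, Gamma_ttt = 0.000000; k1 = (1.000000, 2.000000, 0.000000, 0.000000)
  k2: at (s, t) = (-0.500000, 1.750000), (ds/dtau, dt/dtau) = (1.000000, 2.000000); Gamma_sss = 0.000000, Gamma_sst = 0.000000, Gamma_stt = 0.000000, Gamma_tss = 0.000000, Gamma_tst = 0.000000, Gamma_ttt = 0.000000; k2 = (1.000000, 2.000000, 0.000000, 0.000000)
  k3: at (s, t) = (-0.500000, 1.750000), (ds/dtau, dt/dtau) = (1.000000, 2.000000); Gamma_sss = 0.000000, Gamma_sst = 0.000000, Gamma_stt = 0.000000, Gamma_tss = 0.000000, Gamma_tst = 0.000000, Gamma_ttt = 0.000000; k3 = (1.000000, 2.000000, 0.000000, 0.000000)
  k4: at (s, t) = (-0.400000, 1.950000), (ds/dtau, dt/dtau) = (1.000000, 2.000000); Gamma_sss = 0.000000, Gamma_sst = 0.000000, Gamma_stt = 0.000000, Gamma_tss = 0.000000, Gamma_tst = 0.000000, Gamma_ttt = 0.000000; k4 = (1.000000, 2.000000, 0.000000, 0.000000)
  Y <- Y + (h/6)(k1 + 2k2 + 2k3 + k4): s = -0.4000, t = 1.9500, ds/dtau = 1.0000, dt/dtau = 2.0000


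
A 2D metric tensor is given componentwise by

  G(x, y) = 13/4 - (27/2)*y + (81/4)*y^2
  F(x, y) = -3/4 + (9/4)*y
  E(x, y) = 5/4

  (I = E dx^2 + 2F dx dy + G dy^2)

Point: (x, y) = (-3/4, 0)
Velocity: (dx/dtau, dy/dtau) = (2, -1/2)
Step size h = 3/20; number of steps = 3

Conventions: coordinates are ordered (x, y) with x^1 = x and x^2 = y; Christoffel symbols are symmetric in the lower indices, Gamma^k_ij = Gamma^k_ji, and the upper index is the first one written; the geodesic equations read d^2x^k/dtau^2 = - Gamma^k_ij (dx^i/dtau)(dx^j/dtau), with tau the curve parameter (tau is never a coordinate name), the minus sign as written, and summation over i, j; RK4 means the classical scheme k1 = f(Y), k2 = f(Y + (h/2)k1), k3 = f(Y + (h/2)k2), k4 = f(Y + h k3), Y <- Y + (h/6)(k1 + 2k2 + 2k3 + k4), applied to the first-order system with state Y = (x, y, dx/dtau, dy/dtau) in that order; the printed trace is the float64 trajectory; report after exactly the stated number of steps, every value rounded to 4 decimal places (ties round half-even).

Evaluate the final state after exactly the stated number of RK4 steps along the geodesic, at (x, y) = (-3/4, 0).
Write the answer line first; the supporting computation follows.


Answer: x = 0.1396, y = -0.1888, dx/dtau = 1.9621, dy/dtau = -0.3595

f(Y) = (dx/dtau, dy/dtau, -Gamma^x_ij Y'^i Y'^j, -Gamma^y_ij Y'^i Y'^j) with the Gammas evaluated at the stage position; h = 0.150000; intermediate values shown to 6 dp
step 0: x = -0.7500, y = 0.0000, dx/dtau = 2.0000, dy/dtau = -0.5000
step 1:
  k1: at (x, y) = (-0.750000, 0.000000), (dx/dtau, dy/dtau) = (2.000000, -0.500000); Gamma_xxx = 0.000000, Gamma_xxy = 0.000000, Gamma_xyy = 0.642857, Gamma_yxx = 0.000000, Gamma_yxy = 0.000000, Gamma_yyy = -1.928571; k1 = (2.000000, -0.500000, -0.160714, 0.482143)
  k2: at (x, y) = (-0.600000, -0.037500), (dx/dtau, dy/dtau) = (1.987946, -0.463839); Gamma_xxx = 0.000000, Gamma_xxy = 0.000000, Gamma_xyy = 0.557659, Gamma_yxx = 0.000000, Gamma_yxy = 0.000000, Gamma_yyy = -1.861186; k2 = (1.987946, -0.463839, -0.119979, 0.400428)
  k3: at (x, y) = (-0.600904, -0.034788), (dx/dtau, dy/dtau) = (1.991002, -0.469968); Gamma_xxx = 0.000000, Gamma_xxy = 0.000000, Gamma_xyy = 0.563325, Gamma_yxx = 0.000000, Gamma_yxy = 0.000000, Gamma_yyy = -1.866346; k3 = (1.991002, -0.469968, -0.124421, 0.412220)
  k4: at (x, y) = (-0.451350, -0.070495), (dx/dtau, dy/dtau) = (1.981337, -0.438167); Gamma_xxx = 0.000000, Gamma_xxy = 0.000000, Gamma_xyy = 0.494254, Gamma_yxx = 0.000000, Gamma_yxy = 0.000000, Gamma_yyy = -1.796343; k4 = (1.981337, -0.438167, -0.094892, 0.344881)
  Y <- Y + (h/6)(k1 + 2k2 + 2k3 + k4): x = -0.4515, y = -0.0701, dx/dtau = 1.9814, dy/dtau = -0.4387
step 2:
  k1: at (x, y) = (-0.451519, -0.070145), (dx/dtau, dy/dtau) = (1.981390, -0.438692); Gamma_xxx = 0.000000, Gamma_xxy = 0.000000, Gamma_xyy = 0.494877, Gamma_yxx = 0.000000, Gamma_yxy = 0.000000, Gamma_yyy = -1.797046; k1 = (1.981390, -0.438692, -0.095239, 0.345843)
  k2: at (x, y) = (-0.302915, -0.103046), (dx/dtau, dy/dtau) = (1.974247, -0.412754); Gamma_xxx = 0.000000, Gamma_xxy = 0.000000, Gamma_xyy = 0.440645, Gamma_yxx = 0.000000, Gamma_yxy = 0.000000, Gamma_yyy = -1.730597; k2 = (1.974247, -0.412754, -0.075071, 0.294834)
  k3: at (x, y) = (-0.303451, -0.101101), (dx/dtau, dy/dtau) = (1.975760, -0.416579); Gamma_xxx = 0.000000, Gamma_xxy = 0.000000, Gamma_xyy = 0.443625, Gamma_yxx = 0.000000, Gamma_yxy = 0.000000, Gamma_yyy = -1.734535; k3 = (1.975760, -0.416579, -0.076986, 0.301008)
  k4: at (x, y) = (-0.155155, -0.132631), (dx/dtau, dy/dtau) = (1.969842, -0.393541); Gamma_xxx = 0.000000, Gamma_xxy = 0.000000, Gamma_xyy = 0.398460, Gamma_yxx = 0.000000, Gamma_yxy = 0.000000, Gamma_yyy = -1.671014; k4 = (1.969842, -0.393541, -0.061711, 0.258797)
  Y <- Y + (h/6)(k1 + 2k2 + 2k3 + k4): x = -0.1552, y = -0.1324, dx/dtau = 1.9699, dy/dtau = -0.3938
step 3:
  k1: at (x, y) = (-0.155238, -0.132417), (dx/dtau, dy/dtau) = (1.969863, -0.393784); Gamma_xxx = 0.000000, Gamma_xxy = 0.000000, Gamma_xyy = 0.398745, Gamma_yxx = 0.000000, Gamma_yxy = 0.000000, Gamma_yyy = -1.671442; k1 = (1.969863, -0.393784, -0.061832, 0.259183)
  k2: at (x, y) = (-0.007498, -0.161951), (dx/dtau, dy/dtau) = (1.965226, -0.374345); Gamma_xxx = 0.000000, Gamma_xxy = 0.000000, Gamma_xyy = 0.361884, Gamma_yxx = 0.000000, Gamma_yxy = 0.000000, Gamma_yyy = -1.613121; k2 = (1.965226, -0.374345, -0.050712, 0.226053)
  k3: at (x, y) = (-0.007846, -0.160493), (dx/dtau, dy/dtau) = (1.966060, -0.376830); Gamma_xxx = 0.000000, Gamma_xxy = 0.000000, Gamma_xyy = 0.363592, Gamma_yxx = 0.000000, Gamma_yxy = 0.000000, Gamma_yyy = -1.615962; k3 = (1.966060, -0.376830, -0.051630, 0.229468)
  k4: at (x, y) = (0.139671, -0.188941), (dx/dtau, dy/dtau) = (1.962119, -0.359364); Gamma_xxx = 0.000000, Gamma_xxy = 0.000000, Gamma_xyy = 0.332171, Gamma_yxx = 0.000000, Gamma_yxy = 0.000000, Gamma_yyy = -1.561363; k4 = (1.962119, -0.359364, -0.042897, 0.201638)
  Y <- Y + (h/6)(k1 + 2k2 + 2k3 + k4): x = 0.1396, y = -0.1888, dx/dtau = 1.9621, dy/dtau = -0.3595


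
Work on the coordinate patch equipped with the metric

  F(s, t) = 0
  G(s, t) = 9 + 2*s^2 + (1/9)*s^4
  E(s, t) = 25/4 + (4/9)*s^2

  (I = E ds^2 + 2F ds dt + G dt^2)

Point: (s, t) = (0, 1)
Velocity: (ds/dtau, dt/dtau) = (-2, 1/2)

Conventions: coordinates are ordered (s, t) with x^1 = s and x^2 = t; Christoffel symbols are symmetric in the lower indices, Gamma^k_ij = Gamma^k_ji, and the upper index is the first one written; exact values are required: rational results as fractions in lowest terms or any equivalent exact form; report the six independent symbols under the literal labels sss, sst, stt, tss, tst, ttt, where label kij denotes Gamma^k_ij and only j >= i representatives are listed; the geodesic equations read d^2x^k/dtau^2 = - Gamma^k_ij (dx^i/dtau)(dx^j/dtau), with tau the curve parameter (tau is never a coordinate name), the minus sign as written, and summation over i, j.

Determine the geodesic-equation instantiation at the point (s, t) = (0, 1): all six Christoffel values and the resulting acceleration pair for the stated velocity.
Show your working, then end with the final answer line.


E = 25/4, F = 0, G = 9 at the point
E_s = 0, E_t = 0, F_s = 0, F_t = 0, G_s = 0, G_t = 0
EG - F^2 = 225/4;  g^inv = (4/225) * [[9, 0], [0, 25/4]]
first-kind symbols [ij,l] = (1/2)(d_i g_jl + d_j g_il - d_l g_ij): [ss,s] = E_s/2 = 0, [ss,t] = F_s - E_t/2 = 0, [st,s] = E_t/2 = 0, [st,t] = G_s/2 = 0, [tt,s] = F_t - G_s/2 = 0, [tt,t] = G_t/2 = 0
Gamma^s_ij = (G*[ij,s] - F*[ij,t])/(EG - F^2), Gamma^t_ij = (E*[ij,t] - F*[ij,s])/(EG - F^2)
Gamma_sss = 0, Gamma_sst = 0, Gamma_stt = 0, Gamma_tss = 0, Gamma_tst = 0, Gamma_ttt = 0
d^2s/dtau^2 = -(Gamma_sss*(-2)^2 + 2*Gamma_sst*(-2)*(1/2) + Gamma_stt*(1/2)^2) = 0
d^2t/dtau^2 = -(Gamma_tss*(-2)^2 + 2*Gamma_tst*(-2)*(1/2) + Gamma_ttt*(1/2)^2) = 0

Answer: Gamma_sss = 0, Gamma_sst = 0, Gamma_stt = 0, Gamma_tss = 0, Gamma_tst = 0, Gamma_ttt = 0; accelerations (d^2s/dtau^2, d^2t/dtau^2) = (0, 0)
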